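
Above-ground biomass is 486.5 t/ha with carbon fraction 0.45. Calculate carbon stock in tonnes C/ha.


Formula: Carbon Stock = Biomass * Carbon Fraction
C = 486.5 t/ha * 0.45
C = 218.9 t C/ha

218.9


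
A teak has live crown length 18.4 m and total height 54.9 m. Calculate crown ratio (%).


Formula: Crown Ratio = (Crown Length / Total Height) * 100
CR = (18.4 m / 54.9 m) * 100
CR = 0.3352 * 100 = 33.5%

33.5


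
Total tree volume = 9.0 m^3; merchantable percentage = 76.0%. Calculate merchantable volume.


Formula: MV = V_total * (merchantable_pct / 100)
Merchantable fraction = 76.0% / 100 = 0.76
MV = 9.0 m^3 * 0.76 = 6.84 m^3

6.84


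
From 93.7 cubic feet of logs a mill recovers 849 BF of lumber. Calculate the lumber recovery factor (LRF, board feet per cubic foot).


Formula: LRF = Lumber Output (BF) / Log Input (ft^3)
LRF = 849 BF / 93.7 ft^3
LRF = 9.06 BF/ft^3

9.06


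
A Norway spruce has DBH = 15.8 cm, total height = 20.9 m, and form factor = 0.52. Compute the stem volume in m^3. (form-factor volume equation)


Formula: V = pi * (DBH/200)^2 * H * ff
Radius = DBH/200 = 15.8/200 = 0.079 m
Radius^2 = 0.079^2 = 0.006241 m^2
V = pi * 0.006241 * 20.9 * 0.52
V = 0.213 m^3

0.213


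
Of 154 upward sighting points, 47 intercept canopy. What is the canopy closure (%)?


Formula: Canopy closure = covered points / total points * 100
Closure = 47 / 154 * 100
Closure = 0.3052 * 100 = 30.5%

30.5


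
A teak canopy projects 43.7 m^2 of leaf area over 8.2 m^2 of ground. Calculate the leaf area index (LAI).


Formula: LAI = total leaf area / ground area  (dimensionless)
LAI = 43.7 m^2 / 8.2 m^2
LAI = 5.33

5.33


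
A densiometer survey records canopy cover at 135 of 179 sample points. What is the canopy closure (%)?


Formula: Canopy closure = covered points / total points * 100
Closure = 135 / 179 * 100
Closure = 0.7542 * 100 = 75.4%

75.4


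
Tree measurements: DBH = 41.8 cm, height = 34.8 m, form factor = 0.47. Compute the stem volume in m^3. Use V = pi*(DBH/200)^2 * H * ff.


Formula: V = pi * (DBH/200)^2 * H * ff
Radius = DBH/200 = 41.8/200 = 0.209 m
Radius^2 = 0.209^2 = 0.043681 m^2
V = pi * 0.043681 * 34.8 * 0.47
V = 2.244 m^3

2.244


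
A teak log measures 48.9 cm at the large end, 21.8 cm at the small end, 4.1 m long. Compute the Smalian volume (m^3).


Smalian: V = (A1 + A2)/2 * L,  A = pi*(D/200)^2
A1 = pi*(48.9/200)^2 = 0.187805 m^2
A2 = pi*(21.8/200)^2 = 0.037325 m^2
V = (0.187805+0.037325)/2*4.1 = 0.4615 m^3

0.4615


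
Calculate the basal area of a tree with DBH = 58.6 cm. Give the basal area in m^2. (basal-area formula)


Formula: BA = pi * (DBH/2)^2 / 10000  (cm^2 to m^2)
Radius = DBH/2 = 58.6/2 = 29.3 cm
BA = pi * 29.3^2 / 10000
   = 2697.0259 cm^2 / 10000
   = 0.2697 m^2

0.2697


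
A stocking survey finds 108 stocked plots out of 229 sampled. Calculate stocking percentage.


Formula: Stocking % = stocked plots / total plots * 100
Stocking = 108 / 229 * 100
Stocking = 0.4716 * 100 = 47.2%

47.2


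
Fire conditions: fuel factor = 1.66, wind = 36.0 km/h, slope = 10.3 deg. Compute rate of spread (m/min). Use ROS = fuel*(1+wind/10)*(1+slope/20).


Formula: ROS = fuel * (1 + wind/10) * (1 + slope/20)
Wind factor = 1 + 36.0/10 = 4.6
Slope factor = 1 + 10.3/20 = 1.515
ROS = 1.66 * 4.6 * 1.515 = 11.57 m/min

11.57


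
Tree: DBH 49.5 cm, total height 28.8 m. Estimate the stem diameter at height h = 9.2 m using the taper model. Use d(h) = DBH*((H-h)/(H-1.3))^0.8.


Taper: d(h) = DBH * ((H - h) / (H - 1.3))^0.8
Numerator = H - h = 28.8 - 9.2 = 19.6 m
Denominator = H - 1.3 = 28.8 - 1.3 = 27.5 m
Ratio = 19.6 / 27.5 = 0.71273
d = 49.5 * 0.71273^0.8 = 37.8 cm

37.8


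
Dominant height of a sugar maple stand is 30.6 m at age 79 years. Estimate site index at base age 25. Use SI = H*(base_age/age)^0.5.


Formula: SI = H_dom * (base_age / age)^0.5
Age ratio = 25 / 79 = 0.31646
sqrt(age_ratio) = 0.56254
SI = 30.6 * 0.56254 = 17.2 m

17.2


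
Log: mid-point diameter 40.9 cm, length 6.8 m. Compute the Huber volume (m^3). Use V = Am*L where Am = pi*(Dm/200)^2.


Huber: V = Am * L,  Am = pi*(Dm/200)^2
Am = pi*(40.9/200)^2 = 0.131382 m^2
V = 0.131382*6.8 = 0.8934 m^3

0.8934


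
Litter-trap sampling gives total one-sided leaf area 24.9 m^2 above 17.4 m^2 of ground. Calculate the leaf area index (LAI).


Formula: LAI = total leaf area / ground area  (dimensionless)
LAI = 24.9 m^2 / 17.4 m^2
LAI = 1.43

1.43


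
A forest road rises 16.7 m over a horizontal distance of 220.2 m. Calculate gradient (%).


Formula: Gradient = rise / run * 100
Gradient = 16.7 / 220.2 * 100 = 7.6%

7.6


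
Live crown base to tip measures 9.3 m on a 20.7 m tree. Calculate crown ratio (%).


Formula: Crown Ratio = (Crown Length / Total Height) * 100
CR = (9.3 m / 20.7 m) * 100
CR = 0.4493 * 100 = 44.9%

44.9


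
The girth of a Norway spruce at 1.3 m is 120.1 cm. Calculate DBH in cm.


Formula: DBH = C / pi
DBH = 120.1 / pi
pi = 3.14159...
DBH = 38.2 cm

38.2


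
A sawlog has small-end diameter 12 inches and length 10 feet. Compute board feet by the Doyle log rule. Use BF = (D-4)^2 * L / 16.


Doyle: BF = (D - 4)^2 * L / 16
Adjusted diameter = 12 - 4 = 8 in
(D-4)^2 = 8^2 = 64
BF = 64 * 10 / 16 = 40 BF

40


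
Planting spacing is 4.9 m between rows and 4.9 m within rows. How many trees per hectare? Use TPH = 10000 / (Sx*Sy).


Formula: TPH = 10000 m^2/ha / (spacing_x * spacing_y)
Area per tree = 4.9 m * 4.9 m = 24.01 m^2
TPH = 10000 / 24.01 = 416 trees/ha

416


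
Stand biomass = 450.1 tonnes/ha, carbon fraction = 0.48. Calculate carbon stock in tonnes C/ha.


Formula: Carbon Stock = Biomass * Carbon Fraction
C = 450.1 t/ha * 0.48
C = 216.0 t C/ha

216.0


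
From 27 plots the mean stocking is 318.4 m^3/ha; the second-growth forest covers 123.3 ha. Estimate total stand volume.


Formula: Total Volume = Mean Volume per ha * Total Area
Total Volume = 318.4 m^3/ha * 123.3 ha
Total Volume = 39259 m^3

39259


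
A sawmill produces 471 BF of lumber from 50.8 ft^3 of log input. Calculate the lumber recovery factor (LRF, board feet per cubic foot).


Formula: LRF = Lumber Output (BF) / Log Input (ft^3)
LRF = 471 BF / 50.8 ft^3
LRF = 9.27 BF/ft^3

9.27


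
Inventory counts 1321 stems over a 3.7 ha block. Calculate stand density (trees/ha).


Formula: Stand Density = N_trees / Area_ha
Density = 1321 trees / 3.7 ha
Density = 357 trees/ha

357


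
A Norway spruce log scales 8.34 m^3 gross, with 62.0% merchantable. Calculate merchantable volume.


Formula: MV = V_total * (merchantable_pct / 100)
Merchantable fraction = 62.0% / 100 = 0.62
MV = 8.34 m^3 * 0.62 = 5.171 m^3

5.171


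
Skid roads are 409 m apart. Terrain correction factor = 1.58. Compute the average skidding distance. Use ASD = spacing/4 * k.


Formula: ASD = (spacing / 4) * correction
Uncorrected distance = spacing / 4 = 409 / 4 = 102.25 m
ASD = 102.25 * 1.58 = 162 m

162


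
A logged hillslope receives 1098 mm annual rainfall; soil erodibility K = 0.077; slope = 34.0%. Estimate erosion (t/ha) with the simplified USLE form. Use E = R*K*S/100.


Formula: E = R * K * S / 100  (simplified USLE)
R * K = 1098 * 0.077 = 84.546
E = 84.546 * 34.0 / 100 = 28.75 t/ha

28.75


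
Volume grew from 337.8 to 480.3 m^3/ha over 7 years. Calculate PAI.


Formula: PAI = (V_T2 - V_T1) / (T2 - T1)
Volume increment = 480.3 - 337.8 = 142.5 m^3/ha
PAI = 142.5 / 7 = 20.36 m^3/ha/year

20.36


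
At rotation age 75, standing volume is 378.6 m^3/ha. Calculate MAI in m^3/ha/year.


Formula: MAI = Total Volume / Stand Age
MAI = 378.6 m^3/ha / 75 years
MAI = 5.05 m^3/ha/year

5.05


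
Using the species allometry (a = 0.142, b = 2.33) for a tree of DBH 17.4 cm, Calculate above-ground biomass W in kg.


Formula: W = a * DBH^b  (allometric power law)
DBH^b = 17.4^2.33 = 777.1051
W = 0.142 * 777.1051 = 110.3 kg

110.3


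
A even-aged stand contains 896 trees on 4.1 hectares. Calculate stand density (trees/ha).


Formula: Stand Density = N_trees / Area_ha
Density = 896 trees / 4.1 ha
Density = 219 trees/ha

219


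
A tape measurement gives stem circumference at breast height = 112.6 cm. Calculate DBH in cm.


Formula: DBH = C / pi
DBH = 112.6 / pi
pi = 3.14159...
DBH = 35.8 cm

35.8


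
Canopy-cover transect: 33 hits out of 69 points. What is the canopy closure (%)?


Formula: Canopy closure = covered points / total points * 100
Closure = 33 / 69 * 100
Closure = 0.4783 * 100 = 47.8%

47.8


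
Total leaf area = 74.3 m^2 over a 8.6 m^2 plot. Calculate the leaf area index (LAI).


Formula: LAI = total leaf area / ground area  (dimensionless)
LAI = 74.3 m^2 / 8.6 m^2
LAI = 8.64

8.64


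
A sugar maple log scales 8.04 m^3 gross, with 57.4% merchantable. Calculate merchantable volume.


Formula: MV = V_total * (merchantable_pct / 100)
Merchantable fraction = 57.4% / 100 = 0.574
MV = 8.04 m^3 * 0.574 = 4.615 m^3

4.615


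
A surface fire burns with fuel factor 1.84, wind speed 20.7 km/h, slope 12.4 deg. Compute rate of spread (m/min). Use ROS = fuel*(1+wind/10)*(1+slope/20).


Formula: ROS = fuel * (1 + wind/10) * (1 + slope/20)
Wind factor = 1 + 20.7/10 = 3.07
Slope factor = 1 + 12.4/20 = 1.62
ROS = 1.84 * 3.07 * 1.62 = 9.15 m/min

9.15


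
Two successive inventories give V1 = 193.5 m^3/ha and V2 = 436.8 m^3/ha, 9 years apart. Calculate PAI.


Formula: PAI = (V_T2 - V_T1) / (T2 - T1)
Volume increment = 436.8 - 193.5 = 243.3 m^3/ha
PAI = 243.3 / 9 = 27.03 m^3/ha/year

27.03


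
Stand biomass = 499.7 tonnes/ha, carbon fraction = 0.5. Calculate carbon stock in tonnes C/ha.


Formula: Carbon Stock = Biomass * Carbon Fraction
C = 499.7 t/ha * 0.5
C = 249.9 t C/ha

249.9


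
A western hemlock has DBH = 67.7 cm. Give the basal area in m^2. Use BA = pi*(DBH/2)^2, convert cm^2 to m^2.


Formula: BA = pi * (DBH/2)^2 / 10000  (cm^2 to m^2)
Radius = DBH/2 = 67.7/2 = 33.85 cm
BA = pi * 33.85^2 / 10000
   = 3599.7075 cm^2 / 10000
   = 0.36 m^2

0.36


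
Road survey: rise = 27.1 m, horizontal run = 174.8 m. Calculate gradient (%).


Formula: Gradient = rise / run * 100
Gradient = 27.1 / 174.8 * 100 = 15.5%

15.5


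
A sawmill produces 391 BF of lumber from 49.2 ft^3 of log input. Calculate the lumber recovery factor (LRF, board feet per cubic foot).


Formula: LRF = Lumber Output (BF) / Log Input (ft^3)
LRF = 391 BF / 49.2 ft^3
LRF = 7.95 BF/ft^3

7.95


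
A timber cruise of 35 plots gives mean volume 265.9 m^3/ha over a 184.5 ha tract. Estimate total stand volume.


Formula: Total Volume = Mean Volume per ha * Total Area
Total Volume = 265.9 m^3/ha * 184.5 ha
Total Volume = 49059 m^3

49059


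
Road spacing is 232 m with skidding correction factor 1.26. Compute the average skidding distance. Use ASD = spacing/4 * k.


Formula: ASD = (spacing / 4) * correction
Uncorrected distance = spacing / 4 = 232 / 4 = 58 m
ASD = 58 * 1.26 = 73 m

73


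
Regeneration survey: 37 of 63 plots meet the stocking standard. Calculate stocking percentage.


Formula: Stocking % = stocked plots / total plots * 100
Stocking = 37 / 63 * 100
Stocking = 0.5873 * 100 = 58.7%

58.7


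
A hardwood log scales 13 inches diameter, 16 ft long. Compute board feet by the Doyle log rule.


Doyle: BF = (D - 4)^2 * L / 16
Adjusted diameter = 13 - 4 = 9 in
(D-4)^2 = 9^2 = 81
BF = 81 * 16 / 16 = 81 BF

81


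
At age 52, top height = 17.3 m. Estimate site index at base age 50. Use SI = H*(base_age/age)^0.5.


Formula: SI = H_dom * (base_age / age)^0.5
Age ratio = 50 / 52 = 0.96154
sqrt(age_ratio) = 0.98058
SI = 17.3 * 0.98058 = 17.0 m

17.0


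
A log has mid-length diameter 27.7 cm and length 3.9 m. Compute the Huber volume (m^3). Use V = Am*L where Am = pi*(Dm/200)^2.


Huber: V = Am * L,  Am = pi*(Dm/200)^2
Am = pi*(27.7/200)^2 = 0.060263 m^2
V = 0.060263*3.9 = 0.235 m^3

0.235


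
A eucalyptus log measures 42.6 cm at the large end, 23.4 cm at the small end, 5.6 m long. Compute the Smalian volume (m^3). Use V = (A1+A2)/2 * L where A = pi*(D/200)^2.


Smalian: V = (A1 + A2)/2 * L,  A = pi*(D/200)^2
A1 = pi*(42.6/200)^2 = 0.142531 m^2
A2 = pi*(23.4/200)^2 = 0.043005 m^2
V = (0.142531+0.043005)/2*5.6 = 0.5195 m^3

0.5195


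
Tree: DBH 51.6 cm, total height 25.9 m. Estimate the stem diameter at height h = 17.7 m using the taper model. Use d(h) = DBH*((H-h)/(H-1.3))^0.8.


Taper: d(h) = DBH * ((H - h) / (H - 1.3))^0.8
Numerator = H - h = 25.9 - 17.7 = 8.2 m
Denominator = H - 1.3 = 25.9 - 1.3 = 24.6 m
Ratio = 8.2 / 24.6 = 0.33333
d = 51.6 * 0.33333^0.8 = 21.4 cm

21.4


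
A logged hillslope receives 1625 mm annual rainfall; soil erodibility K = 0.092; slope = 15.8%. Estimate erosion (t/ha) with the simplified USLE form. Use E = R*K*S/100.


Formula: E = R * K * S / 100  (simplified USLE)
R * K = 1625 * 0.092 = 149.5
E = 149.5 * 15.8 / 100 = 23.62 t/ha

23.62


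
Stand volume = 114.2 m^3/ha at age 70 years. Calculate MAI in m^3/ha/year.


Formula: MAI = Total Volume / Stand Age
MAI = 114.2 m^3/ha / 70 years
MAI = 1.63 m^3/ha/year

1.63


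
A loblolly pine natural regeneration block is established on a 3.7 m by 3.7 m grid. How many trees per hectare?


Formula: TPH = 10000 m^2/ha / (spacing_x * spacing_y)
Area per tree = 3.7 m * 3.7 m = 13.69 m^2
TPH = 10000 / 13.69 = 730 trees/ha

730


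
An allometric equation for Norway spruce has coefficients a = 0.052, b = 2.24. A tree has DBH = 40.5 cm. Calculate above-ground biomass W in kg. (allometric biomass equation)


Formula: W = a * DBH^b  (allometric power law)
DBH^b = 40.5^2.24 = 3987.4867
W = 0.052 * 3987.4867 = 207.3 kg

207.3


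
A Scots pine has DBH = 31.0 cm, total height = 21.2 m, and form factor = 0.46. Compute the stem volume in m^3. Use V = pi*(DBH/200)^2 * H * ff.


Formula: V = pi * (DBH/200)^2 * H * ff
Radius = DBH/200 = 31.0/200 = 0.155 m
Radius^2 = 0.155^2 = 0.024025 m^2
V = pi * 0.024025 * 21.2 * 0.46
V = 0.736 m^3

0.736


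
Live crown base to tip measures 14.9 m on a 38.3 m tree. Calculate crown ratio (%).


Formula: Crown Ratio = (Crown Length / Total Height) * 100
CR = (14.9 m / 38.3 m) * 100
CR = 0.389 * 100 = 38.9%

38.9


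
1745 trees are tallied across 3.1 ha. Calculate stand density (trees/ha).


Formula: Stand Density = N_trees / Area_ha
Density = 1745 trees / 3.1 ha
Density = 563 trees/ha

563


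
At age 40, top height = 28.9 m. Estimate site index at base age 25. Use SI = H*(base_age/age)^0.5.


Formula: SI = H_dom * (base_age / age)^0.5
Age ratio = 25 / 40 = 0.625
sqrt(age_ratio) = 0.79057
SI = 28.9 * 0.79057 = 22.8 m

22.8


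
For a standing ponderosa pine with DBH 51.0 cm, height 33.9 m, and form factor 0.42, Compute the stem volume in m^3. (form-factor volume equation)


Formula: V = pi * (DBH/200)^2 * H * ff
Radius = DBH/200 = 51.0/200 = 0.255 m
Radius^2 = 0.255^2 = 0.065025 m^2
V = pi * 0.065025 * 33.9 * 0.42
V = 2.909 m^3

2.909


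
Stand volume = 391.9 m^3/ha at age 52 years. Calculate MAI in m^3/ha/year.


Formula: MAI = Total Volume / Stand Age
MAI = 391.9 m^3/ha / 52 years
MAI = 7.54 m^3/ha/year

7.54


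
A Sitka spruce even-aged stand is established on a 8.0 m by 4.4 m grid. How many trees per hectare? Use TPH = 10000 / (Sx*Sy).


Formula: TPH = 10000 m^2/ha / (spacing_x * spacing_y)
Area per tree = 8.0 m * 4.4 m = 35.2 m^2
TPH = 10000 / 35.2 = 284 trees/ha

284


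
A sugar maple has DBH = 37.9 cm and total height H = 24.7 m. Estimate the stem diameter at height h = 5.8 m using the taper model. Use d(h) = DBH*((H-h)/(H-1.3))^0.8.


Taper: d(h) = DBH * ((H - h) / (H - 1.3))^0.8
Numerator = H - h = 24.7 - 5.8 = 18.9 m
Denominator = H - 1.3 = 24.7 - 1.3 = 23.4 m
Ratio = 18.9 / 23.4 = 0.80769
d = 37.9 * 0.80769^0.8 = 31.9 cm

31.9


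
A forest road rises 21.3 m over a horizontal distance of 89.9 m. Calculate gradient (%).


Formula: Gradient = rise / run * 100
Gradient = 21.3 / 89.9 * 100 = 23.7%

23.7


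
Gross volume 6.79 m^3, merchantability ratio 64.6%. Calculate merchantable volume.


Formula: MV = V_total * (merchantable_pct / 100)
Merchantable fraction = 64.6% / 100 = 0.646
MV = 6.79 m^3 * 0.646 = 4.386 m^3

4.386


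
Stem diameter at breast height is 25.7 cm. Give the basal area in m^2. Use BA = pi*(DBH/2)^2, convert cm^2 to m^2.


Formula: BA = pi * (DBH/2)^2 / 10000  (cm^2 to m^2)
Radius = DBH/2 = 25.7/2 = 12.85 cm
BA = pi * 12.85^2 / 10000
   = 518.7476 cm^2 / 10000
   = 0.0519 m^2

0.0519


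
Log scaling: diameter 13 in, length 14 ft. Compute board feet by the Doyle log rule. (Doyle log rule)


Doyle: BF = (D - 4)^2 * L / 16
Adjusted diameter = 13 - 4 = 9 in
(D-4)^2 = 9^2 = 81
BF = 81 * 14 / 16 = 71 BF

71


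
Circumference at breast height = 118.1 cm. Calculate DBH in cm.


Formula: DBH = C / pi
DBH = 118.1 / pi
pi = 3.14159...
DBH = 37.6 cm

37.6


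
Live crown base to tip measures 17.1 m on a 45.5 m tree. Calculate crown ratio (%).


Formula: Crown Ratio = (Crown Length / Total Height) * 100
CR = (17.1 m / 45.5 m) * 100
CR = 0.3758 * 100 = 37.6%

37.6


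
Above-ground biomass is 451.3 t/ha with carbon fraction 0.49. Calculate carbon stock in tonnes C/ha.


Formula: Carbon Stock = Biomass * Carbon Fraction
C = 451.3 t/ha * 0.49
C = 221.1 t C/ha

221.1


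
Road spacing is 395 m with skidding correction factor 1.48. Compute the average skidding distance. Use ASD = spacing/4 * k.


Formula: ASD = (spacing / 4) * correction
Uncorrected distance = spacing / 4 = 395 / 4 = 98.75 m
ASD = 98.75 * 1.48 = 146 m

146


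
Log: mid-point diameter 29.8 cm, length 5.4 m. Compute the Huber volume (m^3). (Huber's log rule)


Huber: V = Am * L,  Am = pi*(Dm/200)^2
Am = pi*(29.8/200)^2 = 0.069746 m^2
V = 0.069746*5.4 = 0.3766 m^3

0.3766


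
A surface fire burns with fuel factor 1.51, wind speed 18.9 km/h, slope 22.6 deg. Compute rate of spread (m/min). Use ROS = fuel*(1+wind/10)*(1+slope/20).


Formula: ROS = fuel * (1 + wind/10) * (1 + slope/20)
Wind factor = 1 + 18.9/10 = 2.89
Slope factor = 1 + 22.6/20 = 2.13
ROS = 1.51 * 2.89 * 2.13 = 9.3 m/min

9.3


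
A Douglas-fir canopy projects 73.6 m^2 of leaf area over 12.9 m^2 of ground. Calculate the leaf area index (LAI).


Formula: LAI = total leaf area / ground area  (dimensionless)
LAI = 73.6 m^2 / 12.9 m^2
LAI = 5.71

5.71


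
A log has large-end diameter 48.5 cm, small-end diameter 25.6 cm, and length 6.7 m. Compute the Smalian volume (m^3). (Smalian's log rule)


Smalian: V = (A1 + A2)/2 * L,  A = pi*(D/200)^2
A1 = pi*(48.5/200)^2 = 0.184745 m^2
A2 = pi*(25.6/200)^2 = 0.051472 m^2
V = (0.184745+0.051472)/2*6.7 = 0.7913 m^3

0.7913


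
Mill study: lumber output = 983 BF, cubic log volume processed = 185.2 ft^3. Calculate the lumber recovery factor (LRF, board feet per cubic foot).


Formula: LRF = Lumber Output (BF) / Log Input (ft^3)
LRF = 983 BF / 185.2 ft^3
LRF = 5.31 BF/ft^3

5.31


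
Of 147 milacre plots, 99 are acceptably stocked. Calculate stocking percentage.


Formula: Stocking % = stocked plots / total plots * 100
Stocking = 99 / 147 * 100
Stocking = 0.6735 * 100 = 67.3%

67.3


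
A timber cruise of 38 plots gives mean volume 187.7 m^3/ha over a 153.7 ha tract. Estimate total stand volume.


Formula: Total Volume = Mean Volume per ha * Total Area
Total Volume = 187.7 m^3/ha * 153.7 ha
Total Volume = 28849 m^3

28849


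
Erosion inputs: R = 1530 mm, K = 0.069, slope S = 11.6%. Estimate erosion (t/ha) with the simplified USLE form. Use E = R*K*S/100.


Formula: E = R * K * S / 100  (simplified USLE)
R * K = 1530 * 0.069 = 105.57
E = 105.57 * 11.6 / 100 = 12.25 t/ha

12.25


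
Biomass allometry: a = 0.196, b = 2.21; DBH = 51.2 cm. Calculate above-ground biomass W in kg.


Formula: W = a * DBH^b  (allometric power law)
DBH^b = 51.2^2.21 = 5990.8247
W = 0.196 * 5990.8247 = 1174.2 kg

1174.2


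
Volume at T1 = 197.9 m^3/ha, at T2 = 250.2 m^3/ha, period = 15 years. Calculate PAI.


Formula: PAI = (V_T2 - V_T1) / (T2 - T1)
Volume increment = 250.2 - 197.9 = 52.3 m^3/ha
PAI = 52.3 / 15 = 3.49 m^3/ha/year

3.49


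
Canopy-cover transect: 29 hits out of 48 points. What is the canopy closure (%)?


Formula: Canopy closure = covered points / total points * 100
Closure = 29 / 48 * 100
Closure = 0.6042 * 100 = 60.4%

60.4


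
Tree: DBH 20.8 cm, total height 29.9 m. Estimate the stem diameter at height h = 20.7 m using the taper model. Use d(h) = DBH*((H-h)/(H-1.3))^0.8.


Taper: d(h) = DBH * ((H - h) / (H - 1.3))^0.8
Numerator = H - h = 29.9 - 20.7 = 9.2 m
Denominator = H - 1.3 = 29.9 - 1.3 = 28.6 m
Ratio = 9.2 / 28.6 = 0.32168
d = 20.8 * 0.32168^0.8 = 8.4 cm

8.4


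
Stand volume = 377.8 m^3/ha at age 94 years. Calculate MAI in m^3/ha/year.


Formula: MAI = Total Volume / Stand Age
MAI = 377.8 m^3/ha / 94 years
MAI = 4.02 m^3/ha/year

4.02


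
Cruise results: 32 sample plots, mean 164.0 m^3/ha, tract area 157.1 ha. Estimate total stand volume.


Formula: Total Volume = Mean Volume per ha * Total Area
Total Volume = 164.0 m^3/ha * 157.1 ha
Total Volume = 25764 m^3

25764


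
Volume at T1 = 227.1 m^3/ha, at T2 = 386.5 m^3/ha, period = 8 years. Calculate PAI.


Formula: PAI = (V_T2 - V_T1) / (T2 - T1)
Volume increment = 386.5 - 227.1 = 159.4 m^3/ha
PAI = 159.4 / 8 = 19.93 m^3/ha/year

19.93


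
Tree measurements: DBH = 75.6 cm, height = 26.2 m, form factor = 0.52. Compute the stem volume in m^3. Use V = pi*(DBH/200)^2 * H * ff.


Formula: V = pi * (DBH/200)^2 * H * ff
Radius = DBH/200 = 75.6/200 = 0.378 m
Radius^2 = 0.378^2 = 0.142884 m^2
V = pi * 0.142884 * 26.2 * 0.52
V = 6.116 m^3

6.116


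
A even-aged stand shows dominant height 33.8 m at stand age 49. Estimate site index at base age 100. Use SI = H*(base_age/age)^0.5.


Formula: SI = H_dom * (base_age / age)^0.5
Age ratio = 100 / 49 = 2.04082
sqrt(age_ratio) = 1.42857
SI = 33.8 * 1.42857 = 48.3 m

48.3


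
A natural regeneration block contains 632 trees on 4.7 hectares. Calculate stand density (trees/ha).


Formula: Stand Density = N_trees / Area_ha
Density = 632 trees / 4.7 ha
Density = 134 trees/ha

134


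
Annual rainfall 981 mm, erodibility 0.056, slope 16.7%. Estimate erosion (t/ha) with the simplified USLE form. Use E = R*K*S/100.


Formula: E = R * K * S / 100  (simplified USLE)
R * K = 981 * 0.056 = 54.936
E = 54.936 * 16.7 / 100 = 9.17 t/ha

9.17


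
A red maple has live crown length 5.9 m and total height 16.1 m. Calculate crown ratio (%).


Formula: Crown Ratio = (Crown Length / Total Height) * 100
CR = (5.9 m / 16.1 m) * 100
CR = 0.3665 * 100 = 36.6%

36.6


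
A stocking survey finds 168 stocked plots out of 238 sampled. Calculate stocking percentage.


Formula: Stocking % = stocked plots / total plots * 100
Stocking = 168 / 238 * 100
Stocking = 0.7059 * 100 = 70.6%

70.6


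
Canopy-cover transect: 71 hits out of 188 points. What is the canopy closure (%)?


Formula: Canopy closure = covered points / total points * 100
Closure = 71 / 188 * 100
Closure = 0.3777 * 100 = 37.8%

37.8


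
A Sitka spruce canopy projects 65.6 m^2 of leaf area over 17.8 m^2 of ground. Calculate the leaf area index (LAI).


Formula: LAI = total leaf area / ground area  (dimensionless)
LAI = 65.6 m^2 / 17.8 m^2
LAI = 3.69

3.69


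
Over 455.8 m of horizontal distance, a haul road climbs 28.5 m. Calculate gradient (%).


Formula: Gradient = rise / run * 100
Gradient = 28.5 / 455.8 * 100 = 6.3%

6.3


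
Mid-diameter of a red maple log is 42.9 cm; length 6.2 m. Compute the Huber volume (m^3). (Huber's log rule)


Huber: V = Am * L,  Am = pi*(Dm/200)^2
Am = pi*(42.9/200)^2 = 0.144545 m^2
V = 0.144545*6.2 = 0.8962 m^3

0.8962


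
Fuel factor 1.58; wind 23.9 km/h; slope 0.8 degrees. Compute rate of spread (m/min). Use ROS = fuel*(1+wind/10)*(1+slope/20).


Formula: ROS = fuel * (1 + wind/10) * (1 + slope/20)
Wind factor = 1 + 23.9/10 = 3.39
Slope factor = 1 + 0.8/20 = 1.04
ROS = 1.58 * 3.39 * 1.04 = 5.57 m/min

5.57


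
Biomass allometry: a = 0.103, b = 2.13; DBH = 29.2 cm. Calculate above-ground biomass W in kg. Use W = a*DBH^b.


Formula: W = a * DBH^b  (allometric power law)
DBH^b = 29.2^2.13 = 1322.1036
W = 0.103 * 1322.1036 = 136.2 kg

136.2


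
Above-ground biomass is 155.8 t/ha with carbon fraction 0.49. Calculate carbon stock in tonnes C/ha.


Formula: Carbon Stock = Biomass * Carbon Fraction
C = 155.8 t/ha * 0.49
C = 76.3 t C/ha

76.3


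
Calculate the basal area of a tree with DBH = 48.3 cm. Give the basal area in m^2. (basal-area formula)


Formula: BA = pi * (DBH/2)^2 / 10000  (cm^2 to m^2)
Radius = DBH/2 = 48.3/2 = 24.15 cm
BA = pi * 24.15^2 / 10000
   = 1832.2475 cm^2 / 10000
   = 0.1832 m^2

0.1832


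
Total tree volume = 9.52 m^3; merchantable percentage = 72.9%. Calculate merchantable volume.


Formula: MV = V_total * (merchantable_pct / 100)
Merchantable fraction = 72.9% / 100 = 0.729
MV = 9.52 m^3 * 0.729 = 6.94 m^3

6.94


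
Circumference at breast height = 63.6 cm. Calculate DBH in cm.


Formula: DBH = C / pi
DBH = 63.6 / pi
pi = 3.14159...
DBH = 20.2 cm

20.2


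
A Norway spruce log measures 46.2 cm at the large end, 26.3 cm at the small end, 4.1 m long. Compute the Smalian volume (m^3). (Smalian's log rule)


Smalian: V = (A1 + A2)/2 * L,  A = pi*(D/200)^2
A1 = pi*(46.2/200)^2 = 0.167639 m^2
A2 = pi*(26.3/200)^2 = 0.054325 m^2
V = (0.167639+0.054325)/2*4.1 = 0.455 m^3

0.455


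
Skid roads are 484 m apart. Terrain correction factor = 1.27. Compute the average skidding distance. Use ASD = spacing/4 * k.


Formula: ASD = (spacing / 4) * correction
Uncorrected distance = spacing / 4 = 484 / 4 = 121 m
ASD = 121 * 1.27 = 154 m

154


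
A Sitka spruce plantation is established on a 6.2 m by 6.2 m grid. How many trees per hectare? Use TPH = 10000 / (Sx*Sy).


Formula: TPH = 10000 m^2/ha / (spacing_x * spacing_y)
Area per tree = 6.2 m * 6.2 m = 38.44 m^2
TPH = 10000 / 38.44 = 260 trees/ha

260


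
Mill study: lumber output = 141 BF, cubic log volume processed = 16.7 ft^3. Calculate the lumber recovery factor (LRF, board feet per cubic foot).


Formula: LRF = Lumber Output (BF) / Log Input (ft^3)
LRF = 141 BF / 16.7 ft^3
LRF = 8.44 BF/ft^3

8.44


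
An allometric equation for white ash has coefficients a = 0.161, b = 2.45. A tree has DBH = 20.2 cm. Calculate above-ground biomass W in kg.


Formula: W = a * DBH^b  (allometric power law)
DBH^b = 20.2^2.45 = 1578.014
W = 0.161 * 1578.014 = 254.1 kg

254.1


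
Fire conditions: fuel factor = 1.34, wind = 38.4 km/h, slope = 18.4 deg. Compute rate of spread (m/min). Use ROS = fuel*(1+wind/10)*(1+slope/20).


Formula: ROS = fuel * (1 + wind/10) * (1 + slope/20)
Wind factor = 1 + 38.4/10 = 4.84
Slope factor = 1 + 18.4/20 = 1.92
ROS = 1.34 * 4.84 * 1.92 = 12.45 m/min

12.45


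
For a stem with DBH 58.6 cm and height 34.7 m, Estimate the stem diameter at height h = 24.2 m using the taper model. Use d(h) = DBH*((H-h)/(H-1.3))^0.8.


Taper: d(h) = DBH * ((H - h) / (H - 1.3))^0.8
Numerator = H - h = 34.7 - 24.2 = 10.5 m
Denominator = H - 1.3 = 34.7 - 1.3 = 33.4 m
Ratio = 10.5 / 33.4 = 0.31437
d = 58.6 * 0.31437^0.8 = 23.2 cm

23.2


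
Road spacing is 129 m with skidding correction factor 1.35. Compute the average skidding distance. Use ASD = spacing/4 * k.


Formula: ASD = (spacing / 4) * correction
Uncorrected distance = spacing / 4 = 129 / 4 = 32.25 m
ASD = 32.25 * 1.35 = 44 m

44


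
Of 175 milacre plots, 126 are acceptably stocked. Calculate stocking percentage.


Formula: Stocking % = stocked plots / total plots * 100
Stocking = 126 / 175 * 100
Stocking = 0.72 * 100 = 72.0%

72.0


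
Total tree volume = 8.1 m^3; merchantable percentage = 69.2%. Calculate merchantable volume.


Formula: MV = V_total * (merchantable_pct / 100)
Merchantable fraction = 69.2% / 100 = 0.692
MV = 8.1 m^3 * 0.692 = 5.605 m^3

5.605


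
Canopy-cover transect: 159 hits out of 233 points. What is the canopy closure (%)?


Formula: Canopy closure = covered points / total points * 100
Closure = 159 / 233 * 100
Closure = 0.6824 * 100 = 68.2%

68.2


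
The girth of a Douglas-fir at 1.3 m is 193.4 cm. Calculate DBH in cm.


Formula: DBH = C / pi
DBH = 193.4 / pi
pi = 3.14159...
DBH = 61.6 cm

61.6


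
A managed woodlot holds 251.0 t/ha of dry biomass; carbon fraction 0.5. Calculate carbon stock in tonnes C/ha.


Formula: Carbon Stock = Biomass * Carbon Fraction
C = 251.0 t/ha * 0.5
C = 125.5 t C/ha

125.5


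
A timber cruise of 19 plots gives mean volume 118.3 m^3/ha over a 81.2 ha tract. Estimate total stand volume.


Formula: Total Volume = Mean Volume per ha * Total Area
Total Volume = 118.3 m^3/ha * 81.2 ha
Total Volume = 9606 m^3

9606


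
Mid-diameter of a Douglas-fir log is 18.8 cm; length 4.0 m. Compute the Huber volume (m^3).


Huber: V = Am * L,  Am = pi*(Dm/200)^2
Am = pi*(18.8/200)^2 = 0.027759 m^2
V = 0.027759*4.0 = 0.111 m^3

0.111


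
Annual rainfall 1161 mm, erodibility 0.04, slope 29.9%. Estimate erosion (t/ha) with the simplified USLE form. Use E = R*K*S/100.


Formula: E = R * K * S / 100  (simplified USLE)
R * K = 1161 * 0.04 = 46.44
E = 46.44 * 29.9 / 100 = 13.89 t/ha

13.89


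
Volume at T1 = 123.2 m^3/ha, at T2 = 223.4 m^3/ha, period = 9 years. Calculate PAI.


Formula: PAI = (V_T2 - V_T1) / (T2 - T1)
Volume increment = 223.4 - 123.2 = 100.2 m^3/ha
PAI = 100.2 / 9 = 11.13 m^3/ha/year

11.13


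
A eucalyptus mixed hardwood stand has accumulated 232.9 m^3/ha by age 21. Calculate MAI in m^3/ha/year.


Formula: MAI = Total Volume / Stand Age
MAI = 232.9 m^3/ha / 21 years
MAI = 11.09 m^3/ha/year

11.09


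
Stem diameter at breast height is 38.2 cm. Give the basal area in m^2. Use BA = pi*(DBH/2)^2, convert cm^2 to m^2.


Formula: BA = pi * (DBH/2)^2 / 10000  (cm^2 to m^2)
Radius = DBH/2 = 38.2/2 = 19.1 cm
BA = pi * 19.1^2 / 10000
   = 1146.0844 cm^2 / 10000
   = 0.1146 m^2

0.1146


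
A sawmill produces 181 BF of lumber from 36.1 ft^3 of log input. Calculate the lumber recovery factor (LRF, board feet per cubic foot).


Formula: LRF = Lumber Output (BF) / Log Input (ft^3)
LRF = 181 BF / 36.1 ft^3
LRF = 5.01 BF/ft^3

5.01


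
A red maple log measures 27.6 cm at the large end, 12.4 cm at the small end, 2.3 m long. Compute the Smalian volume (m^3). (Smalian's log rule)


Smalian: V = (A1 + A2)/2 * L,  A = pi*(D/200)^2
A1 = pi*(27.6/200)^2 = 0.059828 m^2
A2 = pi*(12.4/200)^2 = 0.012076 m^2
V = (0.059828+0.012076)/2*2.3 = 0.0827 m^3

0.0827


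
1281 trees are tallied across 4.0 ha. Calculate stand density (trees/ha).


Formula: Stand Density = N_trees / Area_ha
Density = 1281 trees / 4.0 ha
Density = 320 trees/ha

320


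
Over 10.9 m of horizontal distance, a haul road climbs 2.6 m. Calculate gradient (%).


Formula: Gradient = rise / run * 100
Gradient = 2.6 / 10.9 * 100 = 23.9%

23.9


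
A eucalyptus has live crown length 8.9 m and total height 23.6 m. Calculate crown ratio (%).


Formula: Crown Ratio = (Crown Length / Total Height) * 100
CR = (8.9 m / 23.6 m) * 100
CR = 0.3771 * 100 = 37.7%

37.7


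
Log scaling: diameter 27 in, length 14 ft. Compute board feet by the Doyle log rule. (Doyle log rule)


Doyle: BF = (D - 4)^2 * L / 16
Adjusted diameter = 27 - 4 = 23 in
(D-4)^2 = 23^2 = 529
BF = 529 * 14 / 16 = 463 BF

463


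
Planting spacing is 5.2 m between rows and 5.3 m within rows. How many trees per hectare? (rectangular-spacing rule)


Formula: TPH = 10000 m^2/ha / (spacing_x * spacing_y)
Area per tree = 5.2 m * 5.3 m = 27.56 m^2
TPH = 10000 / 27.56 = 363 trees/ha

363


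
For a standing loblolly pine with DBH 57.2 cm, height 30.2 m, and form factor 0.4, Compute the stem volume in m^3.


Formula: V = pi * (DBH/200)^2 * H * ff
Radius = DBH/200 = 57.2/200 = 0.286 m
Radius^2 = 0.286^2 = 0.081796 m^2
V = pi * 0.081796 * 30.2 * 0.4
V = 3.104 m^3

3.104


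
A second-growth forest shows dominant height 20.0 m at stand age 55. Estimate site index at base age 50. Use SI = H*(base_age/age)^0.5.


Formula: SI = H_dom * (base_age / age)^0.5
Age ratio = 50 / 55 = 0.90909
sqrt(age_ratio) = 0.95346
SI = 20.0 * 0.95346 = 19.1 m

19.1


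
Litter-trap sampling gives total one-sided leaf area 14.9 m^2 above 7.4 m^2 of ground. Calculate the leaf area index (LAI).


Formula: LAI = total leaf area / ground area  (dimensionless)
LAI = 14.9 m^2 / 7.4 m^2
LAI = 2.01

2.01


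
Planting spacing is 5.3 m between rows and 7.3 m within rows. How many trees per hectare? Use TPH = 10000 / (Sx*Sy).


Formula: TPH = 10000 m^2/ha / (spacing_x * spacing_y)
Area per tree = 5.3 m * 7.3 m = 38.69 m^2
TPH = 10000 / 38.69 = 258 trees/ha

258


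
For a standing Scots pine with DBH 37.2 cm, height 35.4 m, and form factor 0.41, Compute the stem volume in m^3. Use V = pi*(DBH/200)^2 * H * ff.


Formula: V = pi * (DBH/200)^2 * H * ff
Radius = DBH/200 = 37.2/200 = 0.186 m
Radius^2 = 0.186^2 = 0.034596 m^2
V = pi * 0.034596 * 35.4 * 0.41
V = 1.577 m^3

1.577


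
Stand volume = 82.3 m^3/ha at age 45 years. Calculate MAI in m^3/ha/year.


Formula: MAI = Total Volume / Stand Age
MAI = 82.3 m^3/ha / 45 years
MAI = 1.83 m^3/ha/year

1.83


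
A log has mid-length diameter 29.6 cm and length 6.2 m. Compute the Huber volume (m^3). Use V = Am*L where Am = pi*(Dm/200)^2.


Huber: V = Am * L,  Am = pi*(Dm/200)^2
Am = pi*(29.6/200)^2 = 0.068813 m^2
V = 0.068813*6.2 = 0.4266 m^3

0.4266


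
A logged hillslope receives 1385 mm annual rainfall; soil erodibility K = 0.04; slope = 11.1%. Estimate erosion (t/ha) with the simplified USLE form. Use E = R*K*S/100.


Formula: E = R * K * S / 100  (simplified USLE)
R * K = 1385 * 0.04 = 55.4
E = 55.4 * 11.1 / 100 = 6.15 t/ha

6.15


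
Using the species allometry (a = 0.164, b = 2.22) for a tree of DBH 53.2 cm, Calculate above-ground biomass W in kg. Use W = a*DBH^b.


Formula: W = a * DBH^b  (allometric power law)
DBH^b = 53.2^2.22 = 6784.5934
W = 0.164 * 6784.5934 = 1112.7 kg

1112.7


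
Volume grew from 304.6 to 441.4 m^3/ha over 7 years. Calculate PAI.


Formula: PAI = (V_T2 - V_T1) / (T2 - T1)
Volume increment = 441.4 - 304.6 = 136.8 m^3/ha
PAI = 136.8 / 7 = 19.54 m^3/ha/year

19.54


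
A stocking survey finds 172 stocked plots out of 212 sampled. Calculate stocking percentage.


Formula: Stocking % = stocked plots / total plots * 100
Stocking = 172 / 212 * 100
Stocking = 0.8113 * 100 = 81.1%

81.1


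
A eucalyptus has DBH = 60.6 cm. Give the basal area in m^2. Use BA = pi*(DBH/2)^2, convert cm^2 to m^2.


Formula: BA = pi * (DBH/2)^2 / 10000  (cm^2 to m^2)
Radius = DBH/2 = 60.6/2 = 30.3 cm
BA = pi * 30.3^2 / 10000
   = 2884.2648 cm^2 / 10000
   = 0.2884 m^2

0.2884


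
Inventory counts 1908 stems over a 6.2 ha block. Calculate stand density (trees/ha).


Formula: Stand Density = N_trees / Area_ha
Density = 1908 trees / 6.2 ha
Density = 308 trees/ha

308


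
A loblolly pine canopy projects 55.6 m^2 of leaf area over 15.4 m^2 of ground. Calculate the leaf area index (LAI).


Formula: LAI = total leaf area / ground area  (dimensionless)
LAI = 55.6 m^2 / 15.4 m^2
LAI = 3.61

3.61


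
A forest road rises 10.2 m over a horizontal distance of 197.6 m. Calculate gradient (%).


Formula: Gradient = rise / run * 100
Gradient = 10.2 / 197.6 * 100 = 5.2%

5.2


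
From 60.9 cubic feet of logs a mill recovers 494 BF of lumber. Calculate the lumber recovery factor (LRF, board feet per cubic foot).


Formula: LRF = Lumber Output (BF) / Log Input (ft^3)
LRF = 494 BF / 60.9 ft^3
LRF = 8.11 BF/ft^3

8.11


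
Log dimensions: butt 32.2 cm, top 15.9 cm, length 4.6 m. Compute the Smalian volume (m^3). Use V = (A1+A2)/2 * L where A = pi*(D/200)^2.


Smalian: V = (A1 + A2)/2 * L,  A = pi*(D/200)^2
A1 = pi*(32.2/200)^2 = 0.081433 m^2
A2 = pi*(15.9/200)^2 = 0.019856 m^2
V = (0.081433+0.019856)/2*4.6 = 0.233 m^3

0.233


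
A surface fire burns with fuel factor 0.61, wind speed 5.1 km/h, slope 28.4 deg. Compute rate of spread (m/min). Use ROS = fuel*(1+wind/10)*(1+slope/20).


Formula: ROS = fuel * (1 + wind/10) * (1 + slope/20)
Wind factor = 1 + 5.1/10 = 1.51
Slope factor = 1 + 28.4/20 = 2.42
ROS = 0.61 * 1.51 * 2.42 = 2.23 m/min

2.23


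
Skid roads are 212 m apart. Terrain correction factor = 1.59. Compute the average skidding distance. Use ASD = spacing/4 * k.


Formula: ASD = (spacing / 4) * correction
Uncorrected distance = spacing / 4 = 212 / 4 = 53 m
ASD = 53 * 1.59 = 84 m

84


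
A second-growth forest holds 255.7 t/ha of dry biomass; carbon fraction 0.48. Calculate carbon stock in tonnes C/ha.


Formula: Carbon Stock = Biomass * Carbon Fraction
C = 255.7 t/ha * 0.48
C = 122.7 t C/ha

122.7


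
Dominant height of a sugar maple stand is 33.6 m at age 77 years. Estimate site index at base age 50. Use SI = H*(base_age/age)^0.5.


Formula: SI = H_dom * (base_age / age)^0.5
Age ratio = 50 / 77 = 0.64935
sqrt(age_ratio) = 0.80582
SI = 33.6 * 0.80582 = 27.1 m

27.1


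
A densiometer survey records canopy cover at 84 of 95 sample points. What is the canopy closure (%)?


Formula: Canopy closure = covered points / total points * 100
Closure = 84 / 95 * 100
Closure = 0.8842 * 100 = 88.4%

88.4


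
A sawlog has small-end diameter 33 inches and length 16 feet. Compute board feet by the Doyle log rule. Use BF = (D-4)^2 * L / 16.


Doyle: BF = (D - 4)^2 * L / 16
Adjusted diameter = 33 - 4 = 29 in
(D-4)^2 = 29^2 = 841
BF = 841 * 16 / 16 = 841 BF

841


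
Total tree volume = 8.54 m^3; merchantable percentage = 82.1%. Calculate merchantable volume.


Formula: MV = V_total * (merchantable_pct / 100)
Merchantable fraction = 82.1% / 100 = 0.821
MV = 8.54 m^3 * 0.821 = 7.011 m^3

7.011


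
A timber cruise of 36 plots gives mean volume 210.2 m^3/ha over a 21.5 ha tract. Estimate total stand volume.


Formula: Total Volume = Mean Volume per ha * Total Area
Total Volume = 210.2 m^3/ha * 21.5 ha
Total Volume = 4519 m^3

4519


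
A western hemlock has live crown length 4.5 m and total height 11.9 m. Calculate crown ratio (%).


Formula: Crown Ratio = (Crown Length / Total Height) * 100
CR = (4.5 m / 11.9 m) * 100
CR = 0.3782 * 100 = 37.8%

37.8


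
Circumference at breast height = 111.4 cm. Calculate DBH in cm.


Formula: DBH = C / pi
DBH = 111.4 / pi
pi = 3.14159...
DBH = 35.5 cm

35.5


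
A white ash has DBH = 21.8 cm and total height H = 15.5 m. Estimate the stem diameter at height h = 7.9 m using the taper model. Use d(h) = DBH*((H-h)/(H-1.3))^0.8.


Taper: d(h) = DBH * ((H - h) / (H - 1.3))^0.8
Numerator = H - h = 15.5 - 7.9 = 7.6 m
Denominator = H - 1.3 = 15.5 - 1.3 = 14.2 m
Ratio = 7.6 / 14.2 = 0.53521
d = 21.8 * 0.53521^0.8 = 13.2 cm

13.2


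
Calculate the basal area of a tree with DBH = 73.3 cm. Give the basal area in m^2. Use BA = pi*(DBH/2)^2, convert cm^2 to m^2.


Formula: BA = pi * (DBH/2)^2 / 10000  (cm^2 to m^2)
Radius = DBH/2 = 73.3/2 = 36.65 cm
BA = pi * 36.65^2 / 10000
   = 4219.8579 cm^2 / 10000
   = 0.422 m^2

0.422


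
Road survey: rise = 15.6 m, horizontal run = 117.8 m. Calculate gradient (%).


Formula: Gradient = rise / run * 100
Gradient = 15.6 / 117.8 * 100 = 13.2%

13.2


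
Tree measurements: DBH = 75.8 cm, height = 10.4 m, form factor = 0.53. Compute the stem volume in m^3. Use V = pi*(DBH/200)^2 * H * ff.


Formula: V = pi * (DBH/200)^2 * H * ff
Radius = DBH/200 = 75.8/200 = 0.379 m
Radius^2 = 0.379^2 = 0.143641 m^2
V = pi * 0.143641 * 10.4 * 0.53
V = 2.487 m^3

2.487


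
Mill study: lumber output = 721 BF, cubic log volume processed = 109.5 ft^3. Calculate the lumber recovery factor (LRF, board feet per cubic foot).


Formula: LRF = Lumber Output (BF) / Log Input (ft^3)
LRF = 721 BF / 109.5 ft^3
LRF = 6.58 BF/ft^3

6.58
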